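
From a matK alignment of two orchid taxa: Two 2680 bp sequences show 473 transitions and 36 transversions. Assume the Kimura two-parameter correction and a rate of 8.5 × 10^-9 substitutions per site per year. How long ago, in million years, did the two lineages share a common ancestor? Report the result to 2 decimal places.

13.82

P = 473/2680 ≈ 0.176493 and Q = 36/2680 ≈ 0.013433.
Under the Kimura two-parameter model, d = −½ ln(1 − 2P − Q) − ¼ ln(1 − 2Q).
1 − 2P − Q = 0.633581, giving −½ ln(0.633581) = 0.228184.
1 − 2Q = 0.973134, giving −¼ ln(0.973134) = 0.006808.
d = 0.228184 + 0.006808 = 0.234992.
Under a molecular clock d = 2μt, so t = d/(2μ) = 0.234992 / (2 × 8.5 × 10^-9) = 13.82 million years.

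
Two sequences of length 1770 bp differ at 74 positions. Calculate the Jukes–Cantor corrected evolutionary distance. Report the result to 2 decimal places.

0.04

p = 74/1770 ≈ 0.041808.
d = −(3/4) ln(1 − 4p/3) = −0.75 ln(1 − 0.055744) = −0.75 ln(0.944256)
  = −0.75 × (-0.057358) = 0.043019 substitutions/site.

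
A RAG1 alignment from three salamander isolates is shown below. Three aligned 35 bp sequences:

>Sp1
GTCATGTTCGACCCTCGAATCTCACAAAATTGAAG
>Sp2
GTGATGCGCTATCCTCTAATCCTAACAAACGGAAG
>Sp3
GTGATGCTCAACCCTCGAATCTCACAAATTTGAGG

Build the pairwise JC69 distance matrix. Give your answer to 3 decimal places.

Sp1–Sp2: 12/35 sites differ → p ≈ 0.342857, d = −0.75 ln(1 − 0.457143) = 0.458182 ≈ 0.458.
Sp1–Sp3: 5/35 sites differ → p ≈ 0.142857, d = −0.75 ln(1 − 0.190476) = 0.158482 ≈ 0.158.
Sp2–Sp3: 12/35 sites differ → p ≈ 0.342857, d = −0.75 ln(1 − 0.457143) = 0.458182 ≈ 0.458.

d(Sp1,Sp2) = 0.458, d(Sp1,Sp3) = 0.158, d(Sp2,Sp3) = 0.458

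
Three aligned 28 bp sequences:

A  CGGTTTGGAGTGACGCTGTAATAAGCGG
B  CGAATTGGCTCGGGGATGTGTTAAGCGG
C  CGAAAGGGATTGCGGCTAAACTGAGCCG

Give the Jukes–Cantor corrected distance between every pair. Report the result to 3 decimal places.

A–B: 10/28 sites differ → p ≈ 0.357143, d = −0.75 ln(1 − 0.476191) = 0.484971 ≈ 0.485.
A–C: 12/28 sites differ → p ≈ 0.428571, d = −0.75 ln(1 − 0.571428) = 0.635472 ≈ 0.635.
B–C: 12/28 sites differ → p ≈ 0.428571, d = −0.75 ln(1 − 0.571428) = 0.635472 ≈ 0.635.

d(A,B) = 0.485, d(A,C) = 0.635, d(B,C) = 0.635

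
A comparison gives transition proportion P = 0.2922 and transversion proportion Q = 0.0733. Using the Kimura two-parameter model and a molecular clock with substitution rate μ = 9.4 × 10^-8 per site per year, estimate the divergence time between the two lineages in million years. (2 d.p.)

3.06

Under the Kimura two-parameter model, d = −½ ln(1 − 2P − Q) − ¼ ln(1 − 2Q).
1 − 2P − Q = 0.3423, giving −½ ln(0.3423) = 0.536034.
1 − 2Q = 0.8534, giving −¼ ln(0.8534) = 0.039632.
d = 0.536034 + 0.039632 = 0.575666.
Under a molecular clock d = 2μt, so t = d/(2μ) = 0.575666 / (2 × 9.4 × 10^-8) = 3.06 million years.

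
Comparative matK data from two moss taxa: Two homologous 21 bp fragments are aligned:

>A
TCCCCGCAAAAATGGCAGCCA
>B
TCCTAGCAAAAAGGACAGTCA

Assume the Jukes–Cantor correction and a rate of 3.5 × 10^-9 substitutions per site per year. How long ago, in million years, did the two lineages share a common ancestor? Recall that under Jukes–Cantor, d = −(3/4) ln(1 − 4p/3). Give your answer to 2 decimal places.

40.92

The sequences differ at 5 of 21 sites (4, 5, 13, 15, 19), so p = 5/21 ≈ 0.238095.
d = −(3/4) ln(1 − 4p/3) = −0.75 ln(1 − 0.31746) = −0.75 ln(0.68254)
  = −0.75 × (-0.381934) = 0.286451 substitutions/site.
Under a molecular clock d = 2μt, so t = d/(2μ) = 0.286451 / (2 × 3.5 × 10^-9) = 40.92 million years.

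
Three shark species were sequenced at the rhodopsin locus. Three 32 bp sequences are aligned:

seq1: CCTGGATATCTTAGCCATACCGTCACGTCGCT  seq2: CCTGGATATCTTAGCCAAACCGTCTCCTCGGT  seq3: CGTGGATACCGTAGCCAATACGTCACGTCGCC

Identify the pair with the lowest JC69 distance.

seq1–seq2: 4/32 differ, p = 0.125, d = 0.137.
seq1–seq3: 7/32 differ, p = 0.219, d = 0.259.
seq2–seq3: 9/32 differ, p = 0.281, d = 0.353.
The smallest distance is between seq1 and seq2.

seq1 and seq2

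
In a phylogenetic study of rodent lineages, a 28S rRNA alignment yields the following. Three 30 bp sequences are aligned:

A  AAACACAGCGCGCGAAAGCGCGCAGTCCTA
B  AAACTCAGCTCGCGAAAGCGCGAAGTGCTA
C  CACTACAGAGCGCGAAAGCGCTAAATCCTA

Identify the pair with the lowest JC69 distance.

A and B

A–B: 4/30 differ, p = 0.133, d = 0.147.
A–C: 7/30 differ, p = 0.233, d = 0.280.
B–C: 9/30 differ, p = 0.300, d = 0.383.
The smallest distance is between A and B.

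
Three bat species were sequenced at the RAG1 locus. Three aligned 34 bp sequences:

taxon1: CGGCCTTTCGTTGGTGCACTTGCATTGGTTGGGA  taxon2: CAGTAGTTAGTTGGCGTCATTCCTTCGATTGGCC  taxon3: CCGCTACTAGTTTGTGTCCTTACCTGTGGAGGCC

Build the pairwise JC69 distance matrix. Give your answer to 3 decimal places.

taxon1–taxon2: 15/34 sites differ → p ≈ 0.441176, d = −0.75 ln(1 − 0.588235) = 0.665477 ≈ 0.665.
taxon1–taxon3: 16/34 sites differ → p ≈ 0.470588, d = −0.75 ln(1 − 0.627451) = 0.740540 ≈ 0.741.
taxon2–taxon3: 15/34 sites differ → p ≈ 0.441176, d = −0.75 ln(1 − 0.588235) = 0.665477 ≈ 0.665.

d(taxon1,taxon2) = 0.665, d(taxon1,taxon3) = 0.741, d(taxon2,taxon3) = 0.665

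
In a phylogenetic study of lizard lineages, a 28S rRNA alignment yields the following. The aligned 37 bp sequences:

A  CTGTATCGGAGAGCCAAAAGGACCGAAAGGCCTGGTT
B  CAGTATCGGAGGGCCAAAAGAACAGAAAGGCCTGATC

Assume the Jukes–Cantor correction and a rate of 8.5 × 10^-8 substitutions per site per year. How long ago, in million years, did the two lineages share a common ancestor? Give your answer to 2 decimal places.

1.07

The sequences differ at 6 of 37 sites (2, 12, 21, 24, 35, 37), so p = 6/37 ≈ 0.162162.
d = −(3/4) ln(1 − 4p/3) = −0.75 ln(1 − 0.216216) = −0.75 ln(0.783784)
  = −0.75 × (-0.243622) = 0.182717 substitutions/site.
Under a molecular clock d = 2μt, so t = d/(2μ) = 0.182717 / (2 × 8.5 × 10^-8) = 1.07 million years.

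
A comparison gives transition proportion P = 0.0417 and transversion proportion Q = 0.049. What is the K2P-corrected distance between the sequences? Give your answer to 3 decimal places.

Under the Kimura two-parameter model, d = −½ ln(1 − 2P − Q) − ¼ ln(1 − 2Q).
1 − 2P − Q = 0.8676, giving −½ ln(0.8676) = 0.071012.
1 − 2Q = 0.902, giving −¼ ln(0.902) = 0.025785.
d = 0.071012 + 0.025785 = 0.096797.

0.097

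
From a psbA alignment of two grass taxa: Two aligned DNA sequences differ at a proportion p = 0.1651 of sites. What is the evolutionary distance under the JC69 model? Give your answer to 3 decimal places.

0.186

d = −(3/4) ln(1 − 4p/3) = −0.75 ln(1 − 0.220133) = −0.75 ln(0.779867)
  = −0.75 × (-0.248632) = 0.186474 substitutions/site.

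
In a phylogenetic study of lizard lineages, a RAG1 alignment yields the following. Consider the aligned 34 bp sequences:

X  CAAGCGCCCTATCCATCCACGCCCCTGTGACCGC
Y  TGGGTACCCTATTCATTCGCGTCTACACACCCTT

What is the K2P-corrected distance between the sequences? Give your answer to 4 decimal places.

Of 34 sites, 15 differences are transitions and 3 are transversions, so P = 15/34 ≈ 0.441176 and Q = 3/34 ≈ 0.088235.
Under the Kimura two-parameter model, d = −½ ln(1 − 2P − Q) − ¼ ln(1 − 2Q).
1 − 2P − Q = 0.029413, giving −½ ln(0.029413) = 1.763159.
1 − 2Q = 0.82353, giving −¼ ln(0.82353) = 0.048539.
d = 1.763159 + 0.048539 = 1.811698.

1.8117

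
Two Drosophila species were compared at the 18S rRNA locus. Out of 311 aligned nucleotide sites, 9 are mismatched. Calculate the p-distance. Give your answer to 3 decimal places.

0.029

p = 9/311 = 0.028938… ≈ 0.029 (to 3 d.p.).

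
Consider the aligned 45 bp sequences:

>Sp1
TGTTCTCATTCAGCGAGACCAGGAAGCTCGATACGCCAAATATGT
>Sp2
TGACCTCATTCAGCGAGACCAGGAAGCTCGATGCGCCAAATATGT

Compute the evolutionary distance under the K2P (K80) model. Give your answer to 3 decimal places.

Of 45 sites, 2 differences are transitions and 1 are transversions, so P = 2/45 ≈ 0.044444 and Q = 1/45 ≈ 0.022222.
Under the Kimura two-parameter model, d = −½ ln(1 − 2P − Q) − ¼ ln(1 − 2Q).
1 − 2P − Q = 0.88889, giving −½ ln(0.88889) = 0.058891.
1 − 2Q = 0.955556, giving −¼ ln(0.955556) = 0.011365.
d = 0.058891 + 0.011365 = 0.070256.

0.070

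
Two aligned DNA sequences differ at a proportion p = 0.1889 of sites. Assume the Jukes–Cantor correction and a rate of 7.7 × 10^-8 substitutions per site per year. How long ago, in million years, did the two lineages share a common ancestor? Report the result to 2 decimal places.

d = −(3/4) ln(1 − 4p/3) = −0.75 ln(1 − 0.251867) = −0.75 ln(0.748133)
  = −0.75 × (-0.290175) = 0.217631 substitutions/site.
Under a molecular clock d = 2μt, so t = d/(2μ) = 0.217631 / (2 × 7.7 × 10^-8) = 1.41 million years.

1.41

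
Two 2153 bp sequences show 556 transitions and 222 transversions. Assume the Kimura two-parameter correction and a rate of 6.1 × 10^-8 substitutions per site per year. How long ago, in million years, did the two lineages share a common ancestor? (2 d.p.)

4.43

P = 556/2153 ≈ 0.258244 and Q = 222/2153 ≈ 0.103112.
Under the Kimura two-parameter model, d = −½ ln(1 − 2P − Q) − ¼ ln(1 − 2Q).
1 − 2P − Q = 0.3804, giving −½ ln(0.3804) = 0.483266.
1 − 2Q = 0.793776, giving −¼ ln(0.793776) = 0.057738.
d = 0.483266 + 0.057738 = 0.541004.
Under a molecular clock d = 2μt, so t = d/(2μ) = 0.541004 / (2 × 6.1 × 10^-8) = 4.43 million years.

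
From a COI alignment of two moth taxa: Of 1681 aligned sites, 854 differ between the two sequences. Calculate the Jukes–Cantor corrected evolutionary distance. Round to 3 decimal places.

p = 854/1681 ≈ 0.508031.
d = −(3/4) ln(1 − 4p/3) = −0.75 ln(1 − 0.677375) = −0.75 ln(0.322625)
  = −0.75 × (-1.131265) = 0.848449 substitutions/site.

0.848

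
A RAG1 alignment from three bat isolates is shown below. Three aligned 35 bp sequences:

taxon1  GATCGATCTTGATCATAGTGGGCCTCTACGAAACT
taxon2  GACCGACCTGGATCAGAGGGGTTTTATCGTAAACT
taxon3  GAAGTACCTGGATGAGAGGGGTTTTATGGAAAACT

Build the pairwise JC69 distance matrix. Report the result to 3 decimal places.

d(taxon1,taxon2) = 0.458, d(taxon1,taxon3) = 0.635, d(taxon2,taxon3) = 0.195

taxon1–taxon2: 12/35 sites differ → p ≈ 0.342857, d = −0.75 ln(1 − 0.457143) = 0.458182 ≈ 0.458.
taxon1–taxon3: 15/35 sites differ → p ≈ 0.428571, d = −0.75 ln(1 − 0.571428) = 0.635472 ≈ 0.635.
taxon2–taxon3: 6/35 sites differ → p ≈ 0.171429, d = −0.75 ln(1 − 0.228572) = 0.194634 ≈ 0.195.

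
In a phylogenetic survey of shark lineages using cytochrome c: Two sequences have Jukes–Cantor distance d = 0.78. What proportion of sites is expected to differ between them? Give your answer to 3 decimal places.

0.485

p = (3/4)(1 − e^(−4d/3)) = 0.75 × (1 − e^(-1.04)) = 0.75 × (1 − 0.353455) = 0.484909.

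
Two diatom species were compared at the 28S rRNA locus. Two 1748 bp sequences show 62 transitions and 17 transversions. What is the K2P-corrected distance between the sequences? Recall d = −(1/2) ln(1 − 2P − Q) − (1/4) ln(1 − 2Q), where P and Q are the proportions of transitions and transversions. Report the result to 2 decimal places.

0.05

P = 62/1748 ≈ 0.035469 and Q = 17/1748 ≈ 0.009725.
Under the Kimura two-parameter model, d = −½ ln(1 − 2P − Q) − ¼ ln(1 − 2Q).
1 − 2P − Q = 0.919337, giving −½ ln(0.919337) = 0.042051.
1 − 2Q = 0.98055, giving −¼ ln(0.98055) = 0.004910.
d = 0.042051 + 0.004910 = 0.046961.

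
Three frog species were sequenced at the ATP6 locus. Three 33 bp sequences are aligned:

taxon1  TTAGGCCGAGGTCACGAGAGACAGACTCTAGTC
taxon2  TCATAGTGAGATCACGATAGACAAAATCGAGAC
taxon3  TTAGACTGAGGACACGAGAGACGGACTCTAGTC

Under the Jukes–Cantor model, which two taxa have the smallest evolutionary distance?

taxon1–taxon2: 11/33 differ, p = 0.333, d = 0.441.
taxon1–taxon3: 4/33 differ, p = 0.121, d = 0.132.
taxon2–taxon3: 11/33 differ, p = 0.333, d = 0.441.
The smallest distance is between taxon1 and taxon3.

taxon1 and taxon3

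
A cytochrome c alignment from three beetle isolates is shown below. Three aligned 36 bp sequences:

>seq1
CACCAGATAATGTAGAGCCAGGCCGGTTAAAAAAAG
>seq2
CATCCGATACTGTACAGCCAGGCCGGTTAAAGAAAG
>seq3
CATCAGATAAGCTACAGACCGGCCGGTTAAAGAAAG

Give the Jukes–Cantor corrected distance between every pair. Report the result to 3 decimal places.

d(seq1,seq2) = 0.154, d(seq1,seq3) = 0.225, d(seq2,seq3) = 0.188

seq1–seq2: 5/36 sites differ → p ≈ 0.138889, d = −0.75 ln(1 − 0.185185) = 0.153596 ≈ 0.154.
seq1–seq3: 7/36 sites differ → p ≈ 0.194444, d = −0.75 ln(1 − 0.259259) = 0.225078 ≈ 0.225.
seq2–seq3: 6/36 sites differ → p ≈ 0.166667, d = −0.75 ln(1 − 0.222223) = 0.188487 ≈ 0.188.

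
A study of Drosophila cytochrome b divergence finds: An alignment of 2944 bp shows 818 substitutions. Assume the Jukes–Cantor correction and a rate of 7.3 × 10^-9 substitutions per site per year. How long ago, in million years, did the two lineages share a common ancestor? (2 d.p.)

p = 818/2944 ≈ 0.277853.
d = −(3/4) ln(1 − 4p/3) = −0.75 ln(1 − 0.370471) = −0.75 ln(0.629529)
  = −0.75 × (-0.462783) = 0.347087 substitutions/site.
Under a molecular clock d = 2μt, so t = d/(2μ) = 0.347087 / (2 × 7.3 × 10^-9) = 23.77 million years.

23.77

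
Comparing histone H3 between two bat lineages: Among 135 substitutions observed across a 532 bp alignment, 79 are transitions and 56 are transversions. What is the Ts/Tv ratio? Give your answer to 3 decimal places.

1.411

R = 79/56 = 1.410714… ≈ 1.411 (to 3 d.p.).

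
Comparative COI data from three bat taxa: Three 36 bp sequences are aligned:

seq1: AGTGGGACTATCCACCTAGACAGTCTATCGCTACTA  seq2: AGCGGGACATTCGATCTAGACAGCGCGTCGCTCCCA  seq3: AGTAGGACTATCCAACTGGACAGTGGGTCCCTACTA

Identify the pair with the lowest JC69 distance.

seq1 and seq3

seq1–seq2: 11/36 differ, p = 0.306, d = 0.392.
seq1–seq3: 7/36 differ, p = 0.194, d = 0.225.
seq2–seq3: 12/36 differ, p = 0.333, d = 0.441.
The smallest distance is between seq1 and seq3.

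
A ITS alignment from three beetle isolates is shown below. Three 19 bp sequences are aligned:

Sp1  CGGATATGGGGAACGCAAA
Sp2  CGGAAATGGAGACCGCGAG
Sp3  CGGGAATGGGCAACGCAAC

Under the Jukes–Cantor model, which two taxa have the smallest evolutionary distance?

Sp1 and Sp3

Sp1–Sp2: 5/19 differ, p = 0.263, d = 0.324.
Sp1–Sp3: 4/19 differ, p = 0.211, d = 0.247.
Sp2–Sp3: 6/19 differ, p = 0.316, d = 0.410.
The smallest distance is between Sp1 and Sp3.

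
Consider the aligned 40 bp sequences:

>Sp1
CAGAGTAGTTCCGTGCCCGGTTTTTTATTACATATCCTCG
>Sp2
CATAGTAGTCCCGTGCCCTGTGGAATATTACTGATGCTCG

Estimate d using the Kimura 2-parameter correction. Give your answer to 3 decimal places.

Of 40 sites, 1 differences are transitions and 9 are transversions, so P = 1/40 = 0.025 and Q = 9/40 = 0.225.
Under the Kimura two-parameter model, d = −½ ln(1 − 2P − Q) − ¼ ln(1 − 2Q).
1 − 2P − Q = 0.725, giving −½ ln(0.725) = 0.160792.
1 − 2Q = 0.55, giving −¼ ln(0.55) = 0.149459.
d = 0.160792 + 0.149459 = 0.310251.

0.310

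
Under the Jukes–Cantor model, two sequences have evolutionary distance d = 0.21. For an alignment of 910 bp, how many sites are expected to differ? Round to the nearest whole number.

Invert JC69: p = (3/4)(1 − e^(−4d/3)) = 0.75 × (1 − e^(-0.28)) = 0.75 × (1 − 0.755784) = 0.183162.
Expected differing sites = pL ≈ 0.183162 × 910 = 166.67742 ≈ 167.

167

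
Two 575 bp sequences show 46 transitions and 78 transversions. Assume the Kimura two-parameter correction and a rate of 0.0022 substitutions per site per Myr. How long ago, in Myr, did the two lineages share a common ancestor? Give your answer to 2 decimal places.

P = 46/575 = 0.08 and Q = 78/575 ≈ 0.135652.
Under the Kimura two-parameter model, d = −½ ln(1 − 2P − Q) − ¼ ln(1 − 2Q).
1 − 2P − Q = 0.704348, giving −½ ln(0.704348) = 0.175241.
1 − 2Q = 0.728696, giving −¼ ln(0.728696) = 0.079125.
d = 0.175241 + 0.079125 = 0.254366.
Under a molecular clock d = 2μt, so t = d/(2μ) = 0.254366 / (2 × 0.0022) = 57.81 Myr.

57.81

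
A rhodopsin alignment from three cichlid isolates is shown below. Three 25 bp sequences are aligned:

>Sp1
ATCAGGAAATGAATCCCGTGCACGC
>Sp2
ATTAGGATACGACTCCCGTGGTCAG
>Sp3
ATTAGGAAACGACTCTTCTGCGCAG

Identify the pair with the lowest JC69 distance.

Sp1–Sp2: 8/25 differ, p = 0.320, d = 0.417.
Sp1–Sp3: 9/25 differ, p = 0.360, d = 0.490.
Sp2–Sp3: 6/25 differ, p = 0.240, d = 0.289.
The smallest distance is between Sp2 and Sp3.

Sp2 and Sp3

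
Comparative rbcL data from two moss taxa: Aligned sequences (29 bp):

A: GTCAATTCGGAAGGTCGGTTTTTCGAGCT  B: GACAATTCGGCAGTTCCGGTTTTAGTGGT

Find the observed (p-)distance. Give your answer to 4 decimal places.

0.2759

The sequences differ at 8 of 29 positions (sites 2, 11, 14, 17, 19, 24, 26, 28).
p = 8/29 = 0.275862… ≈ 0.2759 (to 4 d.p.).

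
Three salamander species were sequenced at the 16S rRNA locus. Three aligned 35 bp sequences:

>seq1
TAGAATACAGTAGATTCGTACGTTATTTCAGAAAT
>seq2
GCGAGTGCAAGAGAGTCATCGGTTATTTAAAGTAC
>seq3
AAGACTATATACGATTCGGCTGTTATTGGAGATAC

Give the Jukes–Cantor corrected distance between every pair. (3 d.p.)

seq1–seq2: 15/35 sites differ → p ≈ 0.428571, d = −0.75 ln(1 − 0.571428) = 0.635472 ≈ 0.635.
seq1–seq3: 13/35 sites differ → p ≈ 0.371429, d = −0.75 ln(1 − 0.495239) = 0.512753 ≈ 0.513.
seq2–seq3: 16/35 sites differ → p ≈ 0.457143, d = −0.75 ln(1 − 0.609524) = 0.705292 ≈ 0.705.

d(seq1,seq2) = 0.635, d(seq1,seq3) = 0.513, d(seq2,seq3) = 0.705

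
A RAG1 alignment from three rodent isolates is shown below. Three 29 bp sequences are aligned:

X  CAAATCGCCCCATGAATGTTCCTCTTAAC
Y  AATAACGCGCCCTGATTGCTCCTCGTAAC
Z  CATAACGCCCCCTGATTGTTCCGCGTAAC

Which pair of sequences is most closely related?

X–Y: 8/29 differ, p = 0.276, d = 0.344.
X–Z: 6/29 differ, p = 0.207, d = 0.242.
Y–Z: 4/29 differ, p = 0.138, d = 0.152.
The smallest distance is between Y and Z.

Y and Z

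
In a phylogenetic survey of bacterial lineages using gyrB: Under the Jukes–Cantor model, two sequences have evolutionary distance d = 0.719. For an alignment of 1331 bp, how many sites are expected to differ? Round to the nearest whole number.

616

Invert JC69: p = (3/4)(1 − e^(−4d/3)) = 0.75 × (1 − e^(-0.958667)) = 0.75 × (1 − 0.383404) = 0.462447.
Expected differing sites = pL ≈ 0.462447 × 1331 = 615.516957 ≈ 616.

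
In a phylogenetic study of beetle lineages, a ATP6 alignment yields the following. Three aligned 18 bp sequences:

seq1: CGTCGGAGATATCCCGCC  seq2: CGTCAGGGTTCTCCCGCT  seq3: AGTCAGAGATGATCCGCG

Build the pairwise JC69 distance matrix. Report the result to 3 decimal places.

seq1–seq2: 5/18 sites differ → p ≈ 0.277778, d = −0.75 ln(1 − 0.370371) = 0.346968 ≈ 0.347.
seq1–seq3: 6/18 sites differ → p ≈ 0.333333, d = −0.75 ln(1 − 0.444444) = 0.440839 ≈ 0.441.
seq2–seq3: 7/18 sites differ → p ≈ 0.388889, d = −0.75 ln(1 − 0.518519) = 0.548166 ≈ 0.548.

d(seq1,seq2) = 0.347, d(seq1,seq3) = 0.441, d(seq2,seq3) = 0.548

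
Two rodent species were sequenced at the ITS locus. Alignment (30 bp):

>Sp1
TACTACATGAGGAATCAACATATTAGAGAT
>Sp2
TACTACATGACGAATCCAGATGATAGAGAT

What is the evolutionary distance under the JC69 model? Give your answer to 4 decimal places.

0.1885

The sequences differ at 5 of 30 sites (11, 17, 19, 22, 23), so p = 5/30 ≈ 0.166667.
d = −(3/4) ln(1 − 4p/3) = −0.75 ln(1 − 0.222223) = −0.75 ln(0.777777)
  = −0.75 × (-0.251315) = 0.188486 substitutions/site.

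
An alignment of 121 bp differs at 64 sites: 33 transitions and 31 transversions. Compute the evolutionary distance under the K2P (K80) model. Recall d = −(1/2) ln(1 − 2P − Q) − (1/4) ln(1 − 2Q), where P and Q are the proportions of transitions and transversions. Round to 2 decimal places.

0.99

P = 33/121 ≈ 0.272727 and Q = 31/121 ≈ 0.256198.
Under the Kimura two-parameter model, d = −½ ln(1 − 2P − Q) − ¼ ln(1 − 2Q).
1 − 2P − Q = 0.198348, giving −½ ln(0.198348) = 0.808866.
1 − 2Q = 0.487604, giving −¼ ln(0.487604) = 0.179563.
d = 0.808866 + 0.179563 = 0.988429.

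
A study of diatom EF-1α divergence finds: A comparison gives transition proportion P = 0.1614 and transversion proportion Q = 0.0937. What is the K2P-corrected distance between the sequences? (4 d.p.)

Under the Kimura two-parameter model, d = −½ ln(1 − 2P − Q) − ¼ ln(1 − 2Q).
1 − 2P − Q = 0.5835, giving −½ ln(0.5835) = 0.269355.
1 − 2Q = 0.8126, giving −¼ ln(0.8126) = 0.051879.
d = 0.269355 + 0.051879 = 0.321234.

0.3212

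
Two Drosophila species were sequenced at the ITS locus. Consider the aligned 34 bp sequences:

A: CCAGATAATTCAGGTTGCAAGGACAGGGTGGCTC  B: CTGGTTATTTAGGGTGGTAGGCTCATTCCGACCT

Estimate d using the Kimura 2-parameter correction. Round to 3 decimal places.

Of 34 sites, 9 differences are transitions and 9 are transversions, so P = 9/34 ≈ 0.264706 and Q = 9/34 ≈ 0.264706.
Under the Kimura two-parameter model, d = −½ ln(1 − 2P − Q) − ¼ ln(1 − 2Q).
1 − 2P − Q = 0.205882, giving −½ ln(0.205882) = 0.790226.
1 − 2Q = 0.470588, giving −¼ ln(0.470588) = 0.188443.
d = 0.790226 + 0.188443 = 0.978669.

0.979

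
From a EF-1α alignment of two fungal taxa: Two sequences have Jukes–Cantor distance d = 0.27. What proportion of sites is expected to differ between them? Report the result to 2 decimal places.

0.23

p = (3/4)(1 − e^(−4d/3)) = 0.75 × (1 − e^(-0.36)) = 0.75 × (1 − 0.697676) = 0.226743.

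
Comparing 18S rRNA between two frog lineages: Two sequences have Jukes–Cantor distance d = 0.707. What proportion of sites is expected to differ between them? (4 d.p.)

0.4578

p = (3/4)(1 − e^(−4d/3)) = 0.75 × (1 − e^(-0.942667)) = 0.75 × (1 − 0.389587) = 0.457810.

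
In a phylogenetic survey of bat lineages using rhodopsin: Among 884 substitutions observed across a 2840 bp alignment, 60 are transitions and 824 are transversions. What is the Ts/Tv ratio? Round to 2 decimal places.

0.07

R = 60/824 = 0.072815… ≈ 0.07 (to 2 d.p.).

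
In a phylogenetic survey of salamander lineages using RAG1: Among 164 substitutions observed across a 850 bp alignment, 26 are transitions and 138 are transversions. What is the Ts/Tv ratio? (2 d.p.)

0.19

R = 26/138 = 0.188405… ≈ 0.19 (to 2 d.p.).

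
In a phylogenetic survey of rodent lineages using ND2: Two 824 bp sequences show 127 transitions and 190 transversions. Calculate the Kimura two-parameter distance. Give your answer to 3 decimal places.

P = 127/824 ≈ 0.154126 and Q = 190/824 ≈ 0.230583.
Under the Kimura two-parameter model, d = −½ ln(1 − 2P − Q) − ¼ ln(1 − 2Q).
1 − 2P − Q = 0.461165, giving −½ ln(0.461165) = 0.387000.
1 − 2Q = 0.538834, giving −¼ ln(0.538834) = 0.154587.
d = 0.387000 + 0.154587 = 0.541587.

0.542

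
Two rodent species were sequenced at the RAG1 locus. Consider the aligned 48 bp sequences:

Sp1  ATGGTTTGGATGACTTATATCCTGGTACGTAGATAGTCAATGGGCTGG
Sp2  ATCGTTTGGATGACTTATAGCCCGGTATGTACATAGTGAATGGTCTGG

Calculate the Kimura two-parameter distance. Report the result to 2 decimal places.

Of 48 sites, 2 differences are transitions and 5 are transversions, so P = 2/48 ≈ 0.041667 and Q = 5/48 ≈ 0.104167.
Under the Kimura two-parameter model, d = −½ ln(1 − 2P − Q) − ¼ ln(1 − 2Q).
1 − 2P − Q = 0.812499, giving −½ ln(0.812499) = 0.103820.
1 − 2Q = 0.791666, giving −¼ ln(0.791666) = 0.058404.
d = 0.103820 + 0.058404 = 0.162224.

0.16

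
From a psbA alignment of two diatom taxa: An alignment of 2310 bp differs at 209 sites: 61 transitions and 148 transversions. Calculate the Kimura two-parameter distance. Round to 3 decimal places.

0.096

P = 61/2310 ≈ 0.026407 and Q = 148/2310 ≈ 0.064069.
Under the Kimura two-parameter model, d = −½ ln(1 − 2P − Q) − ¼ ln(1 − 2Q).
1 − 2P − Q = 0.883117, giving −½ ln(0.883117) = 0.062149.
1 − 2Q = 0.871862, giving −¼ ln(0.871862) = 0.034281.
d = 0.062149 + 0.034281 = 0.096430.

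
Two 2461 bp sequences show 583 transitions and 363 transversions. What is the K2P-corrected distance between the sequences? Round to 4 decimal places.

0.5729

P = 583/2461 ≈ 0.236896 and Q = 363/2461 ≈ 0.147501.
Under the Kimura two-parameter model, d = −½ ln(1 − 2P − Q) − ¼ ln(1 − 2Q).
1 − 2P − Q = 0.378707, giving −½ ln(0.378707) = 0.485496.
1 − 2Q = 0.704998, giving −¼ ln(0.704998) = 0.087390.
d = 0.485496 + 0.087390 = 0.572886.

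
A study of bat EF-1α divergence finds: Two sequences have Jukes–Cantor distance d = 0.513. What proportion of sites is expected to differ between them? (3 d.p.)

p = (3/4)(1 − e^(−4d/3)) = 0.75 × (1 − e^(-0.684)) = 0.75 × (1 − 0.504595) = 0.371554.

0.372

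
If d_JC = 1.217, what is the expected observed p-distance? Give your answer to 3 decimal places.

0.602

p = (3/4)(1 − e^(−4d/3)) = 0.75 × (1 − e^(-1.622667)) = 0.75 × (1 − 0.197372) = 0.601971.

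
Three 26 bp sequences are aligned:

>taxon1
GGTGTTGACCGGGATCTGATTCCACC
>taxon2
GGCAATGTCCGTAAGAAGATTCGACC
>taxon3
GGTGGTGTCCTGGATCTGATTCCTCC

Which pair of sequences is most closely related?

taxon1–taxon2: 10/26 differ, p = 0.385, d = 0.539.
taxon1–taxon3: 4/26 differ, p = 0.154, d = 0.172.
taxon2–taxon3: 11/26 differ, p = 0.423, d = 0.623.
The smallest distance is between taxon1 and taxon3.

taxon1 and taxon3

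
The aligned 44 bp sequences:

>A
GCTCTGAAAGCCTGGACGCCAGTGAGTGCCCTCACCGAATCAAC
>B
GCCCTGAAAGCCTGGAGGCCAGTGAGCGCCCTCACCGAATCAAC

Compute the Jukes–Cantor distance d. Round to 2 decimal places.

0.07

The sequences differ at 3 of 44 sites (3, 17, 27), so p = 3/44 ≈ 0.068182.
d = −(3/4) ln(1 − 4p/3) = −0.75 ln(1 − 0.090909) = −0.75 ln(0.909091)
  = −0.75 × (-0.095310) = 0.071483 substitutions/site.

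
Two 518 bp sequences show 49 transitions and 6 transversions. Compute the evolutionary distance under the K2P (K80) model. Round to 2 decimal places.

P = 49/518 ≈ 0.094595 and Q = 6/518 ≈ 0.011583.
Under the Kimura two-parameter model, d = −½ ln(1 − 2P − Q) − ¼ ln(1 − 2Q).
1 − 2P − Q = 0.799227, giving −½ ln(0.799227) = 0.112055.
1 − 2Q = 0.976834, giving −¼ ln(0.976834) = 0.005860.
d = 0.112055 + 0.005860 = 0.117915.

0.12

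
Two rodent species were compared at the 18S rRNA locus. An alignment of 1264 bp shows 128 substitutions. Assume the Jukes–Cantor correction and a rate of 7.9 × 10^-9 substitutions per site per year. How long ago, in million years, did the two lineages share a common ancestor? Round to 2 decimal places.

p = 128/1264 ≈ 0.101266.
d = −(3/4) ln(1 − 4p/3) = −0.75 ln(1 − 0.135021) = −0.75 ln(0.864979)
  = −0.75 × (-0.145050) = 0.108788 substitutions/site.
Under a molecular clock d = 2μt, so t = d/(2μ) = 0.108788 / (2 × 7.9 × 10^-9) = 6.89 million years.

6.89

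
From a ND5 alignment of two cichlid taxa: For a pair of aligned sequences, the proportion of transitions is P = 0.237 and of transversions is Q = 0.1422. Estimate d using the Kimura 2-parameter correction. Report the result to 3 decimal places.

0.562

Under the Kimura two-parameter model, d = −½ ln(1 − 2P − Q) − ¼ ln(1 − 2Q).
1 − 2P − Q = 0.3838, giving −½ ln(0.3838) = 0.478817.
1 − 2Q = 0.7156, giving −¼ ln(0.7156) = 0.083658.
d = 0.478817 + 0.083658 = 0.562475.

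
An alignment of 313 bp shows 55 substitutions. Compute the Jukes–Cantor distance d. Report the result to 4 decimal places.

p = 55/313 ≈ 0.175719.
d = −(3/4) ln(1 − 4p/3) = −0.75 ln(1 − 0.234292) = −0.75 ln(0.765708)
  = −0.75 × (-0.266954) = 0.200216 substitutions/site.

0.2002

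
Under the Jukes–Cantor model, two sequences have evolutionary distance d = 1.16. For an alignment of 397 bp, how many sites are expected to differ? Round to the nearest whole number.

Invert JC69: p = (3/4)(1 − e^(−4d/3)) = 0.75 × (1 − e^(-1.546667)) = 0.75 × (1 − 0.212957) = 0.590282.
Expected differing sites = pL ≈ 0.590282 × 397 = 234.341954 ≈ 234.

234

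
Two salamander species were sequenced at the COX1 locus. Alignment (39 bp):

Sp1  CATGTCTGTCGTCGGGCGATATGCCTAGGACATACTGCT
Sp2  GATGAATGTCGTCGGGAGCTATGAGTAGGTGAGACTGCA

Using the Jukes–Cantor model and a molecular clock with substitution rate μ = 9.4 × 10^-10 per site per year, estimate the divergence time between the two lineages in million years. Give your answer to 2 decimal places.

188.18

The sequences differ at 11 of 39 sites, so p = 11/39 ≈ 0.282051.
d = −(3/4) ln(1 − 4p/3) = −0.75 ln(1 − 0.376068) = −0.75 ln(0.623932)
  = −0.75 × (-0.471714) = 0.353786 substitutions/site.
Under a molecular clock d = 2μt, so t = d/(2μ) = 0.353786 / (2 × 9.4 × 10^-10) = 188.18 million years.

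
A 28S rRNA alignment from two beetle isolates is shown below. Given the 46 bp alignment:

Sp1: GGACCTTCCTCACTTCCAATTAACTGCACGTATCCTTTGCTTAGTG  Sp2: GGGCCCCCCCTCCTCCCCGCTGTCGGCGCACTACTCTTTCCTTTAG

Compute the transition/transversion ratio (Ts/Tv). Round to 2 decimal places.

1.50

Transitions are A↔G and C↔T; transversions are all other mismatches.
Transitions: 15. Transversions: 10.
R = 15/10 = 1.50.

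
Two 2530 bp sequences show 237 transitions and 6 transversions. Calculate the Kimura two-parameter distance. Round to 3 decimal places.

0.106

P = 237/2530 ≈ 0.093676 and Q = 6/2530 ≈ 0.002372.
Under the Kimura two-parameter model, d = −½ ln(1 − 2P − Q) − ¼ ln(1 − 2Q).
1 − 2P − Q = 0.810276, giving −½ ln(0.810276) = 0.105190.
1 − 2Q = 0.995256, giving −¼ ln(0.995256) = 0.001189.
d = 0.105190 + 0.001189 = 0.106379.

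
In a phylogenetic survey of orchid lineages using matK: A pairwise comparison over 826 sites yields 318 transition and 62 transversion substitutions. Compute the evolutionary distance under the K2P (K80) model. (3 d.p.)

0.973

P = 318/826 ≈ 0.384988 and Q = 62/826 ≈ 0.075061.
Under the Kimura two-parameter model, d = −½ ln(1 − 2P − Q) − ¼ ln(1 − 2Q).
1 − 2P − Q = 0.154963, giving −½ ln(0.154963) = 0.932284.
1 − 2Q = 0.849878, giving −¼ ln(0.849878) = 0.040666.
d = 0.932284 + 0.040666 = 0.972950.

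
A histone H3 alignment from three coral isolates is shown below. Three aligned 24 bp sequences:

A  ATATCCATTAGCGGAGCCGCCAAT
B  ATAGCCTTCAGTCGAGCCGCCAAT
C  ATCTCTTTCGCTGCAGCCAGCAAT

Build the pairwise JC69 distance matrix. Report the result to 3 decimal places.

A–B: 5/24 sites differ → p ≈ 0.208333, d = −0.75 ln(1 − 0.277777) = 0.244066 ≈ 0.244.
A–C: 10/24 sites differ → p ≈ 0.416667, d = −0.75 ln(1 − 0.555556) = 0.608198 ≈ 0.608.
B–C: 9/24 sites differ → p = 0.375, d = −0.75 ln(1 − 0.5) = 0.519860 ≈ 0.520.

d(A,B) = 0.244, d(A,C) = 0.608, d(B,C) = 0.520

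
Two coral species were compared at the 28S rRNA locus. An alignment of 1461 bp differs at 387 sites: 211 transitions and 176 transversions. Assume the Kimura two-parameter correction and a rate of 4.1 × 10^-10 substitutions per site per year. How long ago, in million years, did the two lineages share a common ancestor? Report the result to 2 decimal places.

P = 211/1461 ≈ 0.144422 and Q = 176/1461 ≈ 0.120465.
Under the Kimura two-parameter model, d = −½ ln(1 − 2P − Q) − ¼ ln(1 − 2Q).
1 − 2P − Q = 0.590691, giving −½ ln(0.590691) = 0.263231.
1 − 2Q = 0.75907, giving −¼ ln(0.75907) = 0.068915.
d = 0.263231 + 0.068915 = 0.332146.
Under a molecular clock d = 2μt, so t = d/(2μ) = 0.332146 / (2 × 4.1 × 10^-10) = 405.06 million years.

405.06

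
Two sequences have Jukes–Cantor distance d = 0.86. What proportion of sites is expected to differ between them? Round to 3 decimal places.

0.512

p = (3/4)(1 − e^(−4d/3)) = 0.75 × (1 − e^(-1.146667)) = 0.75 × (1 − 0.317694) = 0.511730.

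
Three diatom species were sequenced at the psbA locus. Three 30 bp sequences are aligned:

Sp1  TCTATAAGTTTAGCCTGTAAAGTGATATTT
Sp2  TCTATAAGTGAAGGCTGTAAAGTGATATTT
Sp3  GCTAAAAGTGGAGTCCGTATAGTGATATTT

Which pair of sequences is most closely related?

Sp1–Sp2: 3/30 differ, p = 0.100, d = 0.107.
Sp1–Sp3: 7/30 differ, p = 0.233, d = 0.280.
Sp2–Sp3: 6/30 differ, p = 0.200, d = 0.233.
The smallest distance is between Sp1 and Sp2.

Sp1 and Sp2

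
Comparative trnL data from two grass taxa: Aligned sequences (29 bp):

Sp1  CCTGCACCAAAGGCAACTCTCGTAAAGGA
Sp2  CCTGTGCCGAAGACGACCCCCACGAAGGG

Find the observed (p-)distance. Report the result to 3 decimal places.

The sequences differ at 11 of 29 positions.
p = 11/29 = 0.379310… ≈ 0.379 (to 3 d.p.).

0.379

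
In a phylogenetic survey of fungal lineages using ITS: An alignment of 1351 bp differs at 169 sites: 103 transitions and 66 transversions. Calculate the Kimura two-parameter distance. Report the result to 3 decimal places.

0.138

P = 103/1351 ≈ 0.07624 and Q = 66/1351 ≈ 0.048853.
Under the Kimura two-parameter model, d = −½ ln(1 − 2P − Q) − ¼ ln(1 − 2Q).
1 − 2P − Q = 0.798667, giving −½ ln(0.798667) = 0.112406.
1 − 2Q = 0.902294, giving −¼ ln(0.902294) = 0.025704.
d = 0.112406 + 0.025704 = 0.138110.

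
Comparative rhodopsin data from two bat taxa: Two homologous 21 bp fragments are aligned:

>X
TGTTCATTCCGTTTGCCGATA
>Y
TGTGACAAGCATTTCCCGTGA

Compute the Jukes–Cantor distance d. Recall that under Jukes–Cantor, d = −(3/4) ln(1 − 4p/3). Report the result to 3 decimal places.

The sequences differ at 10 of 21 sites (4, 5, 6, 7, 8, 9, 11, 15, 19, 20), so p = 10/21 ≈ 0.47619.
d = −(3/4) ln(1 − 4p/3) = −0.75 ln(1 − 0.63492) = −0.75 ln(0.36508)
  = −0.75 × (-1.007639) = 0.755729 substitutions/site.

0.756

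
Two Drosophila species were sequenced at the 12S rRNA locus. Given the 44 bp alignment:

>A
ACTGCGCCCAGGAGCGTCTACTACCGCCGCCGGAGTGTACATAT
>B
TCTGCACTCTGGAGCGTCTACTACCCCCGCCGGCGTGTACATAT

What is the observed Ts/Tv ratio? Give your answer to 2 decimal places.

0.50

Transitions are A↔G and C↔T; transversions are all other mismatches.
Transitions: 2. Transversions: 4.
R = 2/4 = 0.50.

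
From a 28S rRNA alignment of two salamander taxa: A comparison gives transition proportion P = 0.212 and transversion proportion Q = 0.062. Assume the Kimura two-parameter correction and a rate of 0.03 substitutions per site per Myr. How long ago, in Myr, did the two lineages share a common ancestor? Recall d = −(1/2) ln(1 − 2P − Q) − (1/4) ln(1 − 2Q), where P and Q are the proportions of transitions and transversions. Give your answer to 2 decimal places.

6.10

Under the Kimura two-parameter model, d = −½ ln(1 − 2P − Q) − ¼ ln(1 − 2Q).
1 − 2P − Q = 0.514, giving −½ ln(0.514) = 0.332766.
1 − 2Q = 0.876, giving −¼ ln(0.876) = 0.033097.
d = 0.332766 + 0.033097 = 0.365863.
Under a molecular clock d = 2μt, so t = d/(2μ) = 0.365863 / (2 × 0.03) = 6.10 Myr.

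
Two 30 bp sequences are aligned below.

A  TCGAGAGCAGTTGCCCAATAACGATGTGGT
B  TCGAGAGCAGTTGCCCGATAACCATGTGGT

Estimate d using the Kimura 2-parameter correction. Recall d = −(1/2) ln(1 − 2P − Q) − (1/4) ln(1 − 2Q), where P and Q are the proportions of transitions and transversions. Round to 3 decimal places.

0.070

Of 30 sites, 1 differences are transitions and 1 are transversions, so P = 1/30 ≈ 0.033333 and Q = 1/30 ≈ 0.033333.
Under the Kimura two-parameter model, d = −½ ln(1 − 2P − Q) − ¼ ln(1 − 2Q).
1 − 2P − Q = 0.900001, giving −½ ln(0.900001) = 0.052680.
1 − 2Q = 0.933334, giving −¼ ln(0.933334) = 0.017248.
d = 0.052680 + 0.017248 = 0.069928.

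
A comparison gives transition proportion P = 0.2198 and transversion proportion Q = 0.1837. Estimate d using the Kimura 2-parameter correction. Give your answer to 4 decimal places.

Under the Kimura two-parameter model, d = −½ ln(1 − 2P − Q) − ¼ ln(1 − 2Q).
1 − 2P − Q = 0.3767, giving −½ ln(0.3767) = 0.488153.
1 − 2Q = 0.6326, giving −¼ ln(0.6326) = 0.114479.
d = 0.488153 + 0.114479 = 0.602632.

0.6026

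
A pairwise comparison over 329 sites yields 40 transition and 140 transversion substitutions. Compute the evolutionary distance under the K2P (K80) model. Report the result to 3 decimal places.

P = 40/329 ≈ 0.121581 and Q = 140/329 ≈ 0.425532.
Under the Kimura two-parameter model, d = −½ ln(1 − 2P − Q) − ¼ ln(1 − 2Q).
1 − 2P − Q = 0.331306, giving −½ ln(0.331306) = 0.552356.
1 − 2Q = 0.148936, giving −¼ ln(0.148936) = 0.476060.
d = 0.552356 + 0.476060 = 1.028416.

1.028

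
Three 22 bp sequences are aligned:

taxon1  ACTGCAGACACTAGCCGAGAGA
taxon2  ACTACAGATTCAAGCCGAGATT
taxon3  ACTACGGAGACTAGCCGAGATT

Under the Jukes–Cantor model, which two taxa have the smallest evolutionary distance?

taxon1–taxon2: 6/22 differ, p = 0.273, d = 0.339.
taxon1–taxon3: 5/22 differ, p = 0.227, d = 0.271.
taxon2–taxon3: 4/22 differ, p = 0.182, d = 0.208.
The smallest distance is between taxon2 and taxon3.

taxon2 and taxon3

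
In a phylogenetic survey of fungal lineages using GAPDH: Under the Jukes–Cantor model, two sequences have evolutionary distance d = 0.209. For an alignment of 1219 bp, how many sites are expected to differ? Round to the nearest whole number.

222

Invert JC69: p = (3/4)(1 − e^(−4d/3)) = 0.75 × (1 − e^(-0.278667)) = 0.75 × (1 − 0.756792) = 0.182406.
Expected differing sites = pL ≈ 0.182406 × 1219 = 222.352914 ≈ 222.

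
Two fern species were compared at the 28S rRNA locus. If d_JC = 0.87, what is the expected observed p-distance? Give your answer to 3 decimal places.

0.515

p = (3/4)(1 − e^(−4d/3)) = 0.75 × (1 − e^(-1.16)) = 0.75 × (1 − 0.313486) = 0.514886.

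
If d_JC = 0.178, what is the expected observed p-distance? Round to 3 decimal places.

p = (3/4)(1 − e^(−4d/3)) = 0.75 × (1 − e^(-0.237333)) = 0.75 × (1 − 0.788729) = 0.158453.

0.158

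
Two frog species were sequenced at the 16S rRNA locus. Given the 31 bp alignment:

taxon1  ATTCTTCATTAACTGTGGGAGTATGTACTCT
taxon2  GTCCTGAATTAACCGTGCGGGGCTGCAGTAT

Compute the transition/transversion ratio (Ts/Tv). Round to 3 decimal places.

0.714

Transitions are A↔G and C↔T; transversions are all other mismatches.
Transitions: 5. Transversions: 7.
R = 5/7 = 0.714285… ≈ 0.714 (to 3 d.p.).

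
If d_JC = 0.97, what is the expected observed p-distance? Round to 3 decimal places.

p = (3/4)(1 − e^(−4d/3)) = 0.75 × (1 − e^(-1.293333)) = 0.75 × (1 − 0.274355) = 0.544234.

0.544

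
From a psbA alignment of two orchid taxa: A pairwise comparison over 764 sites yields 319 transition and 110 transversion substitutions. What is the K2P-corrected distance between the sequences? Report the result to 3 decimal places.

2.018

P = 319/764 ≈ 0.417539 and Q = 110/764 ≈ 0.143979.
Under the Kimura two-parameter model, d = −½ ln(1 − 2P − Q) − ¼ ln(1 − 2Q).
1 − 2P − Q = 0.020943, giving −½ ln(0.020943) = 1.932975.
1 − 2Q = 0.712042, giving −¼ ln(0.712042) = 0.084905.
d = 1.932975 + 0.084905 = 2.017880.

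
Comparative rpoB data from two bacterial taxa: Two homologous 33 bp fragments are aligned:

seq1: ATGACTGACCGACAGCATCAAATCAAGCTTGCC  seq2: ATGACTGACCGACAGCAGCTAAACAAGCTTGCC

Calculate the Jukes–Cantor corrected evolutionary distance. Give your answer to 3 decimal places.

The sequences differ at 3 of 33 sites (18, 20, 23), so p = 3/33 ≈ 0.090909.
d = −(3/4) ln(1 − 4p/3) = −0.75 ln(1 − 0.121212) = −0.75 ln(0.878788)
  = −0.75 × (-0.129212) = 0.096909 substitutions/site.

0.097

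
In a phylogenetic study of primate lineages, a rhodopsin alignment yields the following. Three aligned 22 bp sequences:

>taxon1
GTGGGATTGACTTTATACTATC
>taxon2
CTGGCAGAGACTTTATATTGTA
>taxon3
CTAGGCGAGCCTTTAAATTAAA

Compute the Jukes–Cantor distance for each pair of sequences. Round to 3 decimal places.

taxon1–taxon2: 7/22 sites differ → p ≈ 0.318182, d = −0.75 ln(1 − 0.424243) = 0.414052 ≈ 0.414.
taxon1–taxon3: 10/22 sites differ → p ≈ 0.454545, d = −0.75 ln(1 − 0.60606) = 0.698667 ≈ 0.699.
taxon2–taxon3: 7/22 sites differ → p ≈ 0.318182, d = −0.75 ln(1 − 0.424243) = 0.414052 ≈ 0.414.

d(taxon1,taxon2) = 0.414, d(taxon1,taxon3) = 0.699, d(taxon2,taxon3) = 0.414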